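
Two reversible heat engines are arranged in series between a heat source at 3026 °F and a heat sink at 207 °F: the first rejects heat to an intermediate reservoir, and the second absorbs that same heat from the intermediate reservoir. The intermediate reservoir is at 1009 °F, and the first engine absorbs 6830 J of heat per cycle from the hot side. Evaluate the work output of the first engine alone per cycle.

W₁ ≈ 3950 J

T_H = 3026 °F → (3026 − 32) × 5/9 = 1663.33 °C = 1936.48 K.
T_C = 207 °F → (207 − 32) × 5/9 = 97.22 °C = 370.37 K.
T_m = 1009 °F → (1009 − 32) × 5/9 = 542.78 °C = 815.93 K.
First-stage efficiency η₁ = 1 − T_m/T_H = 1 − 815.93/1936.48 = 0.5787.
W₁ = η₁·Q_H = 0.5787 × 6830 = 3950 J.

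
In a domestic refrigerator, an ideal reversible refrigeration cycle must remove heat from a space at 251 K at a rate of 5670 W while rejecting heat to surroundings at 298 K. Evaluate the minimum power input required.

For a reversible refrigerator, COP_R = T_C/(T_H − T_C) = 251.00/47.00 = 5.3404.
W = Q_C/COP_R = 5670/5.3404 = 1060 W.

Ẇ_in ≈ 1060 W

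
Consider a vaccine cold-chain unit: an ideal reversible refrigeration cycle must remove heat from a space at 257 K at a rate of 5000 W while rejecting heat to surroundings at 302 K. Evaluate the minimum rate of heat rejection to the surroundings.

Q̇_H ≈ 5880 W

For a reversible cycle Q_H/Q_C = T_H/T_C, so Q_H = Q_C·T_H/T_C = 5000 × 302.00/257.00 = 5880 W.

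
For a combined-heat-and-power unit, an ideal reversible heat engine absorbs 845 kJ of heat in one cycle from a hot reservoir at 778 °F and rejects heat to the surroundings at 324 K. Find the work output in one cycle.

W ≈ 446.8 kJ

T_H = 778 °F → (778 − 32) × 5/9 = 414.44 °C = 687.59 K.
Since the cycle is reversible, η = 1 − T_C/T_H = 1 − 324.00/687.59 = 0.5288.
W = η·Q_H = 0.5288 × 845 = 446.8 kJ.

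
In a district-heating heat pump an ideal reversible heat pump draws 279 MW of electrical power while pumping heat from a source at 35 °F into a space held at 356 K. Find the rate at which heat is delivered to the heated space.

T_C = 35 °F → (35 − 32) × 5/9 = 1.67 °C = 274.82 K.
For a reversible heat pump, COP_HP = T_H/(T_H − T_C) = 356.00/81.18 = 4.3851.
Q_H = COP_HP · W = 4.3851 × 279 = 1220 MW.

Q̇_H ≈ 1220 MW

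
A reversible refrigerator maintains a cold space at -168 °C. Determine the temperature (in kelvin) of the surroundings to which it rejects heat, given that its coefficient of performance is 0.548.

T_H ≈ 297 K

T_C = -168 °C → -168 + 273.15 = 105.15 K.
COP_R = T_C/(T_H − T_C) ⇒ T_H = T_C·(1 + 1/COP_R) = 105.15 × (1 + 1/0.548) = 297 K.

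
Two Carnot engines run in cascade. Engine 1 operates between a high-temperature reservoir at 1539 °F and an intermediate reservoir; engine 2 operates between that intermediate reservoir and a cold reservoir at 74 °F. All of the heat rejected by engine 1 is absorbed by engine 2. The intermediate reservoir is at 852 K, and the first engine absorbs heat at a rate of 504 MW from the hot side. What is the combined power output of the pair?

T_H = 1539 °F → (1539 − 32) × 5/9 = 837.22 °C = 1110.37 K.
T_C = 74 °F → (74 − 32) × 5/9 = 23.33 °C = 296.48 K.
Two reversible stages in series are equivalent to a single Carnot engine between T_H and T_C, so η_total = 1 − T_C/T_H = 1 − 296.48/1110.37 = 0.7330.
W_total = η_total · Q_H = 0.7330 × 504 = 369 MW.

Ẇ_total ≈ 369 MW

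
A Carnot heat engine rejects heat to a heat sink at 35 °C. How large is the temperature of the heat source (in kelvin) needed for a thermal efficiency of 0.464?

T_C = 35 °C → 35 + 273.15 = 308.15 K.
From η = 1 − T_C/T_H, solving for T_H gives T_H = T_C/(1 − η) = 308.15/(1 − 0.464) = 575 K.

T_H ≈ 575 K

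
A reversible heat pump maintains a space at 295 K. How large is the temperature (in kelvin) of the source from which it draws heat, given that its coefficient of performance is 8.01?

T_C ≈ 258 K

COP_HP = T_H/(T_H − T_C) ⇒ T_C = T_H·(COP_HP − 1)/COP_HP = 295.00 × (8.01 − 1)/8.01 = 258 K.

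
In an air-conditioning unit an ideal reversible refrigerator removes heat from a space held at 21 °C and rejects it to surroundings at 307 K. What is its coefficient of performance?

T_C = 21 °C → 21 + 273.15 = 294.15 K.
Carnot COP: COP_R = T_C/(T_H − T_C) = 294.15/(307.00 − 294.15) = 22.89.

COP_R ≈ 22.89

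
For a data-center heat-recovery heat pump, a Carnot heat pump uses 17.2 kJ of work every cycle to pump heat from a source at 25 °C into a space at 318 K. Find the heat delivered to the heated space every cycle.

T_C = 25 °C → 25 + 273.15 = 298.15 K.
Reversible heating COP: COP_HP = T_H/(T_H − T_C) = 318.00/19.85 = 16.0202.
Q_H = COP_HP · W = 16.0202 × 17.2 = 276 kJ.

Q_H ≈ 276 kJ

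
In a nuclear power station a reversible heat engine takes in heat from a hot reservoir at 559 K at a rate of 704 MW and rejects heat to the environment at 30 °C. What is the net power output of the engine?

Ẇ ≈ 322 MW

T_C = 30 °C → 30 + 273.15 = 303.15 K.
η_rev = 1 − T_C/T_H = 1 − 303.15/559.00 = 0.4577.
W = η·Q_H = 0.4577 × 704 = 322 MW.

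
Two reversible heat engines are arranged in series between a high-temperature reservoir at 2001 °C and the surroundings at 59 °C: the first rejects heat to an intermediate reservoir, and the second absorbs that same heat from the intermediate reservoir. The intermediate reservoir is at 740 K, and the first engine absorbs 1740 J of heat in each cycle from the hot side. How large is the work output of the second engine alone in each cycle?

T_H = 2001 °C → 2001 + 273.15 = 2274.15 K.
T_C = 59 °C → 59 + 273.15 = 332.15 K.
Heat entering the second stage: Q_m = Q_H·(T_m/T_H) = 1740 × 740.00/2274.15 = 566 J.
Second-stage efficiency η₂ = 1 − T_C/T_m = 1 − 332.15/740.00 = 0.5511, so W₂ = η₂·Q_m = 312 J.

W₂ ≈ 312 J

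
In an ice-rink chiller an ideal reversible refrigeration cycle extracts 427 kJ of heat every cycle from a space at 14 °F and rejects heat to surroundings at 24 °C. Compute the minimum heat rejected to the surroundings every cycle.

Q_H ≈ 482 kJ

T_H = 24 °C → 24 + 273.15 = 297.15 K.
T_C = 14 °F → (14 − 32) × 5/9 = -10.00 °C = 263.15 K.
For a reversible cycle Q_H/Q_C = T_H/T_C, so Q_H = Q_C·T_H/T_C = 427 × 297.15/263.15 = 482 kJ.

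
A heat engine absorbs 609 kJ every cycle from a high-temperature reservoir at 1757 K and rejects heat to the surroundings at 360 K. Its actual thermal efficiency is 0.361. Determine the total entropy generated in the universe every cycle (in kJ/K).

ΔS_univ ≈ 0.734 kJ/K

W = η·Q_H = 0.361 × 609 = 219.8 kJ, so Q_C = Q_H − W = 389.2 kJ.
Reservoir entropy changes: ΔS_H = −Q_H/T_H = −609/1757.00 = -0.3466 kJ/K and ΔS_C = +Q_C/T_C = 389.2/360.00 = 1.081 kJ/K.
ΔS_univ = −Q_H/T_H + Q_C/T_C = 0.734 kJ/K (> 0, since η = 0.361 < η_Carnot = 0.795).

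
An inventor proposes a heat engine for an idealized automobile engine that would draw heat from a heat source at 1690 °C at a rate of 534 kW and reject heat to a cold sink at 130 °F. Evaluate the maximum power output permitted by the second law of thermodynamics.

T_H = 1690 °C → 1690 + 273.15 = 1963.15 K.
T_C = 130 °F → (130 − 32) × 5/9 = 54.44 °C = 327.59 K.
By the Carnot theorem, η_max = 1 − T_C/T_H = 1 − 327.59/1963.15 = 0.8331.
W_max = η_max · Q_H = 0.8331 × 534 = 444.9 kW.

Ẇ_max ≈ 444.9 kW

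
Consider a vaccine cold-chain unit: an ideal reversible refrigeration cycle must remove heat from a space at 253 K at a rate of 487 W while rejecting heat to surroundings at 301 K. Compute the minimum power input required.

For a reversible refrigerator, COP_R = T_C/(T_H − T_C) = 253.00/48.00 = 5.2708.
W = Q_C/COP_R = 487/5.2708 = 92.4 W.

Ẇ_in ≈ 92.4 W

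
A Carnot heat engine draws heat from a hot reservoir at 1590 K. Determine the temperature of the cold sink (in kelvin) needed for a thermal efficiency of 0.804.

From η = 1 − T_C/T_H, T_C = T_H·(1 − η) = 1590.00 × (1 − 0.804) = 311.6 K.

T_C ≈ 311.6 K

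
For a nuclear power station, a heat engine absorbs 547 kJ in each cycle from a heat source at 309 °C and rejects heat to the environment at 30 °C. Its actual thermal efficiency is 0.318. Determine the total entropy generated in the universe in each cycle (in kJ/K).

ΔS_univ ≈ 0.291 kJ/K

T_H = 309 °C → 309 + 273.15 = 582.15 K.
T_C = 30 °C → 30 + 273.15 = 303.15 K.
W = η·Q_H = 0.318 × 547 = 173.9 kJ, so Q_C = Q_H − W = 373.1 kJ.
The hot reservoir loses entropy Q_H/T_H = 547/582.15 = 0.9396 kJ/K; the cold reservoir gains Q_C/T_C = 373.1/303.15 = 1.231 kJ/K.
ΔS_univ = −Q_H/T_H + Q_C/T_C = 0.291 kJ/K (> 0, since η = 0.318 < η_Carnot = 0.479).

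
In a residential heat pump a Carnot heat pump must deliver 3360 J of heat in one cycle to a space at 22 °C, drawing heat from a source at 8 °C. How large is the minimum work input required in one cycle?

W_in ≈ 159 J

T_H = 22 °C → 22 + 273.15 = 295.15 K.
T_C = 8 °C → 8 + 273.15 = 281.15 K.
The Carnot heat-pump COP is COP_HP = T_H/(T_H − T_C) = 295.15/14.00 = 21.0821.
W = Q_H/COP_HP = 3360/21.0821 = 159 J.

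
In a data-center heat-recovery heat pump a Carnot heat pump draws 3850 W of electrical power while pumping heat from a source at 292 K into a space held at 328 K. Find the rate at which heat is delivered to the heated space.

Q̇_H ≈ 35100 W

For a reversible heat pump, COP_HP = T_H/(T_H − T_C) = 328.00/36.00 = 9.1111.
Q_H = COP_HP · W = 9.1111 × 3850 = 35100 W.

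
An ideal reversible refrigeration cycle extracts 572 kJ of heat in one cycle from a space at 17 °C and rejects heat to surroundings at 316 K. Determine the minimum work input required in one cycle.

T_C = 17 °C → 17 + 273.15 = 290.15 K.
The reversible coefficient of performance is COP_R = T_C/(T_H − T_C) = 290.15/25.85 = 11.2244.
W = Q_C/COP_R = 572/11.2244 = 50.96 kJ.

W_in ≈ 50.96 kJ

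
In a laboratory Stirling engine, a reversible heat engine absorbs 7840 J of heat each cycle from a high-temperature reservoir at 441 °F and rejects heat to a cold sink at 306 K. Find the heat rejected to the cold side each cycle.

Q_C ≈ 4790 J

T_H = 441 °F → (441 − 32) × 5/9 = 227.22 °C = 500.37 K.
For a reversible engine, η = 1 − T_C/T_H = 1 − 306.00/500.37 = 0.3885.
For a reversible cycle Q_C/Q_H = T_C/T_H, so Q_C = 7840 × 306.00/500.37 = 4790 J.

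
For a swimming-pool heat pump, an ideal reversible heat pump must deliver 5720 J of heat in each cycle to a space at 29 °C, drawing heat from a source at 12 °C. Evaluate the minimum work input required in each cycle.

W_in ≈ 322 J

T_H = 29 °C → 29 + 273.15 = 302.15 K.
T_C = 12 °C → 12 + 273.15 = 285.15 K.
The Carnot heat-pump COP is COP_HP = T_H/(T_H − T_C) = 302.15/17.00 = 17.7735.
W = Q_H/COP_HP = 5720/17.7735 = 322 J.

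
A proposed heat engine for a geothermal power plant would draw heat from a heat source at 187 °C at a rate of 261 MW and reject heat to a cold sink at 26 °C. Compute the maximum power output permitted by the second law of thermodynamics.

Ẇ_max ≈ 91.3 MW

T_H = 187 °C → 187 + 273.15 = 460.15 K.
T_C = 26 °C → 26 + 273.15 = 299.15 K.
The upper bound on efficiency is η_max = 1 − T_C/T_H = 1 − 299.15/460.15 = 0.3499.
W_max = η_max · Q_H = 0.3499 × 261 = 91.3 MW.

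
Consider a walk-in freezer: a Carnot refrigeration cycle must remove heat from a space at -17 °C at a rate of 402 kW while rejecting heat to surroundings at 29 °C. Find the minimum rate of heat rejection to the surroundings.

Q̇_H ≈ 474 kW

T_H = 29 °C → 29 + 273.15 = 302.15 K.
T_C = -17 °C → -17 + 273.15 = 256.15 K.
For a reversible cycle Q_H/Q_C = T_H/T_C, so Q_H = Q_C·T_H/T_C = 402 × 302.15/256.15 = 474 kW.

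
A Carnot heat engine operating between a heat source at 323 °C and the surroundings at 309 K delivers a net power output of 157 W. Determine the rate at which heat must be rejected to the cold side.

T_H = 323 °C → 323 + 273.15 = 596.15 K.
η_rev = 1 − T_C/T_H = 1 − 309.00/596.15 = 0.4817.
Since Q_C/Q_H = T_C/T_H and Q_H = W/η, Q_C = W·T_C/(T_H − T_C) = 157 × 309.00/287.15 = 168.9 W.

Q̇_C ≈ 168.9 W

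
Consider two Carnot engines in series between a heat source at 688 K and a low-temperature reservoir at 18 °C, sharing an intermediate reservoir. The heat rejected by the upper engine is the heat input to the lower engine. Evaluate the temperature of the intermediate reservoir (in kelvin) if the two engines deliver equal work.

T_m ≈ 490 K

T_C = 18 °C → 18 + 273.15 = 291.15 K.
For reversible stages Q_m = Q_H·(T_m/T_H). Setting W₁ = Q_H(1 − T_m/T_H) equal to W₂ = Q_m(1 − T_C/T_m) = Q_H·(T_m − T_C)/T_H gives T_H − T_m = T_m − T_C, so T_m = (T_H + T_C)/2 = (688.00 + 291.15)/2 = 490 K.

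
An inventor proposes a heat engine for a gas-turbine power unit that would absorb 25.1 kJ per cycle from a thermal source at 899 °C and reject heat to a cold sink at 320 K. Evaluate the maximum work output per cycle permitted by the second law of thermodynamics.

T_H = 899 °C → 899 + 273.15 = 1172.15 K.
The upper bound on efficiency is η_max = 1 − T_C/T_H = 1 − 320.00/1172.15 = 0.7270.
W_max = η_max · Q_H = 0.7270 × 25.1 = 18.2 kJ.

W_max ≈ 18.2 kJ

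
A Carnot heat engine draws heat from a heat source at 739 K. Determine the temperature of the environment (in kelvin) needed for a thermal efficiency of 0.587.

From η = 1 − T_C/T_H, T_C = T_H·(1 − η) = 739.00 × (1 − 0.587) = 305 K.

T_C ≈ 305 K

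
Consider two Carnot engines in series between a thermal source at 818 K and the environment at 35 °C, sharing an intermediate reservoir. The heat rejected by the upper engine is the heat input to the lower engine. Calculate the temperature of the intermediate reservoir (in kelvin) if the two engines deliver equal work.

T_m ≈ 563.1 K

T_C = 35 °C → 35 + 273.15 = 308.15 K.
For reversible stages Q_m = Q_H·(T_m/T_H). Setting W₁ = Q_H(1 − T_m/T_H) equal to W₂ = Q_m(1 − T_C/T_m) = Q_H·(T_m − T_C)/T_H gives T_H − T_m = T_m − T_C, so T_m = (T_H + T_C)/2 = (818.00 + 308.15)/2 = 563.1 K.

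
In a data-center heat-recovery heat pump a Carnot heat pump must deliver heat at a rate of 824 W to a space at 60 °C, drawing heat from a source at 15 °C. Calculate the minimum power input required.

Ẇ_in ≈ 111 W

T_H = 60 °C → 60 + 273.15 = 333.15 K.
T_C = 15 °C → 15 + 273.15 = 288.15 K.
Reversible heating COP: COP_HP = T_H/(T_H − T_C) = 333.15/45.00 = 7.4033.
W = Q_H/COP_HP = 824/7.4033 = 111 W.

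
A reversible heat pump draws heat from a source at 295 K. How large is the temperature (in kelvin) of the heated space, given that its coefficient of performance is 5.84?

T_H ≈ 356 K

COP_HP = T_H/(T_H − T_C) ⇒ T_H = T_C·COP_HP/(COP_HP − 1) = 295.00 × 5.84/(5.84 − 1) = 356 K.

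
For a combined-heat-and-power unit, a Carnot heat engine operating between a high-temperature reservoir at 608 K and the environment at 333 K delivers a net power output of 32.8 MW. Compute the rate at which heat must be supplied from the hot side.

Q̇_H ≈ 72.5 MW

For a reversible engine, η = 1 − T_C/T_H = 1 − 333.00/608.00 = 0.4523.
Q_H = W/η = 32.8/0.4523 = 72.5 MW.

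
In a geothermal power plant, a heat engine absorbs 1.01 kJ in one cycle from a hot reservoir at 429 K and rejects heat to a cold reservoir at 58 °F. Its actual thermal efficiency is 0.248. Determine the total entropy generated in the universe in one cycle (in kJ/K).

T_C = 58 °F → (58 − 32) × 5/9 = 14.44 °C = 287.59 K.
W = η·Q_H = 0.248 × 1.01 = 0.2505 kJ, so Q_C = Q_H − W = 0.7595 kJ.
The hot reservoir loses entropy Q_H/T_H = 1.01/429.00 = 0.002354 kJ/K; the cold reservoir gains Q_C/T_C = 0.7595/287.59 = 0.002641 kJ/K.
ΔS_univ = −Q_H/T_H + Q_C/T_C = 2.87e-04 kJ/K (> 0, since η = 0.248 < η_Carnot = 0.330).

ΔS_univ ≈ 2.87e-04 kJ/K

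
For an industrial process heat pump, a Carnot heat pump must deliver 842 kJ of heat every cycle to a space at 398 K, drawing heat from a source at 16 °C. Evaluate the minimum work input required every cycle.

T_C = 16 °C → 16 + 273.15 = 289.15 K.
The Carnot heat-pump COP is COP_HP = T_H/(T_H − T_C) = 398.00/108.85 = 3.6564.
W = Q_H/COP_HP = 842/3.6564 = 230 kJ.

W_in ≈ 230 kJ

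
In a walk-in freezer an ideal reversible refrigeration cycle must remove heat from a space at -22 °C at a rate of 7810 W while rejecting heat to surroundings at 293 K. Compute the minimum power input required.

T_C = -22 °C → -22 + 273.15 = 251.15 K.
Carnot COP: COP_R = T_C/(T_H − T_C) = 251.15/41.85 = 6.0012.
W = Q_C/COP_R = 7810/6.0012 = 1300 W.

Ẇ_in ≈ 1300 W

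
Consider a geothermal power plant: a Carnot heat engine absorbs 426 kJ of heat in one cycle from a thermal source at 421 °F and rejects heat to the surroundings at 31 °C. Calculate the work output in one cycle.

T_H = 421 °F → (421 − 32) × 5/9 = 216.11 °C = 489.26 K.
T_C = 31 °C → 31 + 273.15 = 304.15 K.
The Carnot efficiency is η = 1 − T_C/T_H = 1 − 304.15/489.26 = 0.3783.
W = η·Q_H = 0.3783 × 426 = 161 kJ.

W ≈ 161 kJ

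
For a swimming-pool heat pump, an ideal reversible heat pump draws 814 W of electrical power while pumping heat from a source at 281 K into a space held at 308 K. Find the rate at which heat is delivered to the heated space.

The Carnot heat-pump COP is COP_HP = T_H/(T_H − T_C) = 308.00/27.00 = 11.4074.
Q_H = COP_HP · W = 11.4074 × 814 = 9286 W.

Q̇_H ≈ 9286 W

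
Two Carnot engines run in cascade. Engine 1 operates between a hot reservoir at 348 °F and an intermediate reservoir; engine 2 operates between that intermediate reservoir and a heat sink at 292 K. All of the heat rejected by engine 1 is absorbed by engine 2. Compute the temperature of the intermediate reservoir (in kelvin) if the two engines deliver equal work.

T_H = 348 °F → (348 − 32) × 5/9 = 175.56 °C = 448.71 K.
For reversible stages Q_m = Q_H·(T_m/T_H). Setting W₁ = Q_H(1 − T_m/T_H) equal to W₂ = Q_m(1 − T_C/T_m) = Q_H·(T_m − T_C)/T_H gives T_H − T_m = T_m − T_C, so T_m = (T_H + T_C)/2 = (448.71 + 292.00)/2 = 370.4 K.

T_m ≈ 370.4 K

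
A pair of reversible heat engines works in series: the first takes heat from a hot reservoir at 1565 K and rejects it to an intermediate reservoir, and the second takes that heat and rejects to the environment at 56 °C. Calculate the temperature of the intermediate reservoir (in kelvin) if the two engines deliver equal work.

T_C = 56 °C → 56 + 273.15 = 329.15 K.
For reversible stages Q_m = Q_H·(T_m/T_H). Setting W₁ = Q_H(1 − T_m/T_H) equal to W₂ = Q_m(1 − T_C/T_m) = Q_H·(T_m − T_C)/T_H gives T_H − T_m = T_m − T_C, so T_m = (T_H + T_C)/2 = (1565.00 + 329.15)/2 = 947 K.

T_m ≈ 947 K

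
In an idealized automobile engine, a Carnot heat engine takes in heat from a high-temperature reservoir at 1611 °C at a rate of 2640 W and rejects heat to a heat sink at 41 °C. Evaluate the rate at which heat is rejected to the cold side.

Q̇_C ≈ 440 W

T_H = 1611 °C → 1611 + 273.15 = 1884.15 K.
T_C = 41 °C → 41 + 273.15 = 314.15 K.
Since the cycle is reversible, η = 1 − T_C/T_H = 1 − 314.15/1884.15 = 0.8333.
For a reversible cycle Q_C/Q_H = T_C/T_H, so Q_C = 2640 × 314.15/1884.15 = 440 W.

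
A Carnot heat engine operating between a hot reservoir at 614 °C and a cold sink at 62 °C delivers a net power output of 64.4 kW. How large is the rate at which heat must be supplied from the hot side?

Q̇_H ≈ 103.5 kW

T_H = 614 °C → 614 + 273.15 = 887.15 K.
T_C = 62 °C → 62 + 273.15 = 335.15 K.
Carnot efficiency: η = 1 − T_C/T_H = 1 − 335.15/887.15 = 0.6222.
Q_H = W/η = 64.4/0.6222 = 103.5 kW.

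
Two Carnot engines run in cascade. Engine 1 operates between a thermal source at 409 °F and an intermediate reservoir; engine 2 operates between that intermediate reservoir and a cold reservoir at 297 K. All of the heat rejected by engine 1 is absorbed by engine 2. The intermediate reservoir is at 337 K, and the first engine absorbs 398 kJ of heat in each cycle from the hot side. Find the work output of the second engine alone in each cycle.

T_H = 409 °F → (409 − 32) × 5/9 = 209.44 °C = 482.59 K.
Heat entering the second stage: Q_m = Q_H·(T_m/T_H) = 398 × 337.00/482.59 = 278 kJ.
Second-stage efficiency η₂ = 1 − T_C/T_m = 1 − 297.00/337.00 = 0.1187, so W₂ = η₂·Q_m = 33.0 kJ.

W₂ ≈ 33.0 kJ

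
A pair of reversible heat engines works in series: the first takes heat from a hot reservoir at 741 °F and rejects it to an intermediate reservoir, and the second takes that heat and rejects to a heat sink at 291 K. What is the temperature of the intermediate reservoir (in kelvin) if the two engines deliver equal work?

T_m ≈ 479.0 K

T_H = 741 °F → (741 − 32) × 5/9 = 393.89 °C = 667.04 K.
For reversible stages Q_m = Q_H·(T_m/T_H). Setting W₁ = Q_H(1 − T_m/T_H) equal to W₂ = Q_m(1 − T_C/T_m) = Q_H·(T_m − T_C)/T_H gives T_H − T_m = T_m − T_C, so T_m = (T_H + T_C)/2 = (667.04 + 291.00)/2 = 479.0 K.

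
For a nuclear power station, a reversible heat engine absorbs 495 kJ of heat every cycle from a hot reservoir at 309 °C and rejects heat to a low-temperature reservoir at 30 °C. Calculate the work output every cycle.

T_H = 309 °C → 309 + 273.15 = 582.15 K.
T_C = 30 °C → 30 + 273.15 = 303.15 K.
The Carnot efficiency is η = 1 − T_C/T_H = 1 − 303.15/582.15 = 0.4793.
W = η·Q_H = 0.4793 × 495 = 237 kJ.

W ≈ 237 kJ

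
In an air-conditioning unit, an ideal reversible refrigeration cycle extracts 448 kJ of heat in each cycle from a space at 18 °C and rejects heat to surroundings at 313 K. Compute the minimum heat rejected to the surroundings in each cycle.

Q_H ≈ 482 kJ

T_C = 18 °C → 18 + 273.15 = 291.15 K.
For a reversible cycle Q_H/Q_C = T_H/T_C, so Q_H = Q_C·T_H/T_C = 448 × 313.00/291.15 = 482 kJ.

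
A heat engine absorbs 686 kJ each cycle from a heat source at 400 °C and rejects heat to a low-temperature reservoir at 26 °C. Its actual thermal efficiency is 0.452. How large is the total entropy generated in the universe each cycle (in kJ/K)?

T_H = 400 °C → 400 + 273.15 = 673.15 K.
T_C = 26 °C → 26 + 273.15 = 299.15 K.
W = η·Q_H = 0.452 × 686 = 310.1 kJ, so Q_C = Q_H − W = 375.9 kJ.
The hot reservoir loses entropy Q_H/T_H = 686/673.15 = 1.019 kJ/K; the cold reservoir gains Q_C/T_C = 375.9/299.15 = 1.257 kJ/K.
ΔS_univ = −Q_H/T_H + Q_C/T_C = 0.2376 kJ/K (> 0, since η = 0.452 < η_Carnot = 0.556).

ΔS_univ ≈ 0.2376 kJ/K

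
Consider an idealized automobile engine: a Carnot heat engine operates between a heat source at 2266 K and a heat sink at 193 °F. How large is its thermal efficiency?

T_C = 193 °F → (193 − 32) × 5/9 = 89.44 °C = 362.59 K.
For a reversible engine, η = 1 − T_C/T_H = 1 − 362.59/2266.00 = 0.840.

η ≈ 0.840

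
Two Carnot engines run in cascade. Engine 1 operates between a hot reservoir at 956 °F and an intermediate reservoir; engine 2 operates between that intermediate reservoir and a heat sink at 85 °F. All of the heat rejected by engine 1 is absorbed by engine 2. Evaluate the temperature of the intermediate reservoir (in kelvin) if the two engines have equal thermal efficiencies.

T_H = 956 °F → (956 − 32) × 5/9 = 513.33 °C = 786.48 K.
T_C = 85 °F → (85 − 32) × 5/9 = 29.44 °C = 302.59 K.
Equal efficiencies require 1 − T_m/T_H = 1 − T_C/T_m, i.e. T_m/T_H = T_C/T_m, so T_m = √(T_H·T_C) = √(786.48 × 302.59) = 488 K.

T_m ≈ 488 K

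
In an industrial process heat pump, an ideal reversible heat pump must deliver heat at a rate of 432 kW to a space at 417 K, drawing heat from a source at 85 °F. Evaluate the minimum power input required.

T_C = 85 °F → (85 − 32) × 5/9 = 29.44 °C = 302.59 K.
For a reversible heat pump, COP_HP = T_H/(T_H − T_C) = 417.00/114.41 = 3.6449.
W = Q_H/COP_HP = 432/3.6449 = 119 kW.

Ẇ_in ≈ 119 kW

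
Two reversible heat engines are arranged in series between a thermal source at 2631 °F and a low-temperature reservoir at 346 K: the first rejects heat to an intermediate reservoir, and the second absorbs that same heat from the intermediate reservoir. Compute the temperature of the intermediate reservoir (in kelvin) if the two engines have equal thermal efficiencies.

T_H = 2631 °F → (2631 − 32) × 5/9 = 1443.89 °C = 1717.04 K.
Equal efficiencies require 1 − T_m/T_H = 1 − T_C/T_m, i.e. T_m/T_H = T_C/T_m, so T_m = √(T_H·T_C) = √(1717.04 × 346.00) = 770.8 K.

T_m ≈ 770.8 K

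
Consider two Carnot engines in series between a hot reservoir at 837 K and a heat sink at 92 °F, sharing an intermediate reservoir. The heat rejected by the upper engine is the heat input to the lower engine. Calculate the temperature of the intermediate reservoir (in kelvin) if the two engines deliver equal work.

T_m ≈ 572 K

T_C = 92 °F → (92 − 32) × 5/9 = 33.33 °C = 306.48 K.
For reversible stages Q_m = Q_H·(T_m/T_H). Setting W₁ = Q_H(1 − T_m/T_H) equal to W₂ = Q_m(1 − T_C/T_m) = Q_H·(T_m − T_C)/T_H gives T_H − T_m = T_m − T_C, so T_m = (T_H + T_C)/2 = (837.00 + 306.48)/2 = 572 K.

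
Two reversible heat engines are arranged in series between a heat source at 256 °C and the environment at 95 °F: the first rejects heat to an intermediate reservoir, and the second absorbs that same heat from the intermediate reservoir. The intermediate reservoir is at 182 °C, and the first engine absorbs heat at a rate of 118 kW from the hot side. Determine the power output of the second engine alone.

T_H = 256 °C → 256 + 273.15 = 529.15 K.
T_C = 95 °F → (95 − 32) × 5/9 = 35.00 °C = 308.15 K.
T_m = 182 °C → 182 + 273.15 = 455.15 K.
Heat entering the second stage: Q_m = Q_H·(T_m/T_H) = 118 × 455.15/529.15 = 101.5 kW.
Second-stage efficiency η₂ = 1 − T_C/T_m = 1 − 308.15/455.15 = 0.3230, so W₂ = η₂·Q_m = 32.78 kW.

Ẇ₂ ≈ 32.78 kW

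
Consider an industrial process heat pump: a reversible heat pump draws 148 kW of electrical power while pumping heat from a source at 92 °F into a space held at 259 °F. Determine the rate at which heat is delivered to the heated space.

Q̇_H ≈ 636.9 kW

T_H = 259 °F → (259 − 32) × 5/9 = 126.11 °C = 399.26 K.
T_C = 92 °F → (92 − 32) × 5/9 = 33.33 °C = 306.48 K.
The Carnot heat-pump COP is COP_HP = T_H/(T_H − T_C) = 399.26/92.78 = 4.3034.
Q_H = COP_HP · W = 4.3034 × 148 = 636.9 kW.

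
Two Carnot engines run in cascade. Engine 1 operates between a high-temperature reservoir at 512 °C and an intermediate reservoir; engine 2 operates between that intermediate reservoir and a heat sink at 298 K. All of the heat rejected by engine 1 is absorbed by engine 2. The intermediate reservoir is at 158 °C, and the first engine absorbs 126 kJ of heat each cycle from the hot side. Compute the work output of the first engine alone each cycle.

T_H = 512 °C → 512 + 273.15 = 785.15 K.
T_m = 158 °C → 158 + 273.15 = 431.15 K.
First-stage efficiency η₁ = 1 − T_m/T_H = 1 − 431.15/785.15 = 0.4509.
W₁ = η₁·Q_H = 0.4509 × 126 = 56.8 kJ.

W₁ ≈ 56.8 kJ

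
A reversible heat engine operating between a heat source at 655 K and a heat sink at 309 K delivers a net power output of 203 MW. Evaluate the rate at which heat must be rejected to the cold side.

Carnot efficiency: η = 1 − T_C/T_H = 1 − 309.00/655.00 = 0.5282.
Since Q_C/Q_H = T_C/T_H and Q_H = W/η, Q_C = W·T_C/(T_H − T_C) = 203 × 309.00/346.00 = 181.3 MW.

Q̇_C ≈ 181.3 MW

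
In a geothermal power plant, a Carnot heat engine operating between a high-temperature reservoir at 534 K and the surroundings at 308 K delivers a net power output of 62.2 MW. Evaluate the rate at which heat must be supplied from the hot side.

Q̇_H ≈ 147 MW

η_rev = 1 − T_C/T_H = 1 − 308.00/534.00 = 0.4232.
Q_H = W/η = 62.2/0.4232 = 147 MW.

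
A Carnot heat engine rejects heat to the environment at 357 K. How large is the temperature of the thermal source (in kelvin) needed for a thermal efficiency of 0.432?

From η = 1 − T_C/T_H, solving for T_H gives T_H = T_C/(1 − η) = 357.00/(1 − 0.432) = 629 K.

T_H ≈ 629 K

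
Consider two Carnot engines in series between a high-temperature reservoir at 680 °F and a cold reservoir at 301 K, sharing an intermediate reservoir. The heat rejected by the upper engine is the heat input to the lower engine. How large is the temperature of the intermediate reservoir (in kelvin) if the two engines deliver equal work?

T_m ≈ 467.1 K

T_H = 680 °F → (680 − 32) × 5/9 = 360.00 °C = 633.15 K.
For reversible stages Q_m = Q_H·(T_m/T_H). Setting W₁ = Q_H(1 − T_m/T_H) equal to W₂ = Q_m(1 − T_C/T_m) = Q_H·(T_m − T_C)/T_H gives T_H − T_m = T_m − T_C, so T_m = (T_H + T_C)/2 = (633.15 + 301.00)/2 = 467.1 K.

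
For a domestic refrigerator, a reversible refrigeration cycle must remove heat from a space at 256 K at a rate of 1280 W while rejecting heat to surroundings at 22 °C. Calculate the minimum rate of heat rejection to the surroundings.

T_H = 22 °C → 22 + 273.15 = 295.15 K.
For a reversible cycle Q_H/Q_C = T_H/T_C, so Q_H = Q_C·T_H/T_C = 1280 × 295.15/256.00 = 1476 W.

Q̇_H ≈ 1476 W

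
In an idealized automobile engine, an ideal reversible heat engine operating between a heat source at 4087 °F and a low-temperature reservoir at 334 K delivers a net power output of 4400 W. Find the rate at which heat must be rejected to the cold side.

Q̇_C ≈ 670 W

T_H = 4087 °F → (4087 − 32) × 5/9 = 2252.78 °C = 2525.93 K.
The Carnot efficiency is η = 1 − T_C/T_H = 1 − 334.00/2525.93 = 0.8678.
Since Q_C/Q_H = T_C/T_H and Q_H = W/η, Q_C = W·T_C/(T_H − T_C) = 4400 × 334.00/2191.93 = 670 W.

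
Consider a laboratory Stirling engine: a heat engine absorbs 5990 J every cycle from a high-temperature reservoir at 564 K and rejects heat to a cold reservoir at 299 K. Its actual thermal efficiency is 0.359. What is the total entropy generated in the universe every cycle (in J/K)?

ΔS_univ ≈ 2.22 J/K

W = η·Q_H = 0.359 × 5990 = 2150 J, so Q_C = Q_H − W = 3840 J.
Reservoir entropy changes: ΔS_H = −Q_H/T_H = −5990/564.00 = -10.62 J/K and ΔS_C = +Q_C/T_C = 3840/299.00 = 12.84 J/K.
ΔS_univ = −Q_H/T_H + Q_C/T_C = 2.22 J/K (> 0, since η = 0.359 < η_Carnot = 0.470).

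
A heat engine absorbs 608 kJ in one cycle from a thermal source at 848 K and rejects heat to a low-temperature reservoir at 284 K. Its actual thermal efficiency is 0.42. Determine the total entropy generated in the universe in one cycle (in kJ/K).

ΔS_univ ≈ 0.5247 kJ/K

W = η·Q_H = 0.42 × 608 = 255.4 kJ, so Q_C = Q_H − W = 352.6 kJ.
The hot reservoir loses entropy Q_H/T_H = 608/848.00 = 0.7170 kJ/K; the cold reservoir gains Q_C/T_C = 352.6/284.00 = 1.242 kJ/K.
ΔS_univ = −Q_H/T_H + Q_C/T_C = 0.5247 kJ/K (> 0, since η = 0.42 < η_Carnot = 0.665).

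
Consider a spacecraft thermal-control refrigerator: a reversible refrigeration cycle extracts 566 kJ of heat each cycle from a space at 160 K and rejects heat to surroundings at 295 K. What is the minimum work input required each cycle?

Carnot COP: COP_R = T_C/(T_H − T_C) = 160.00/135.00 = 1.1852.
W = Q_C/COP_R = 566/1.1852 = 478 kJ.

W_in ≈ 478 kJ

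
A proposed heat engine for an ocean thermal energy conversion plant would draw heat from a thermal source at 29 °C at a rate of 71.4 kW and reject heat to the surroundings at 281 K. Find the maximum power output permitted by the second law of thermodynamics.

T_H = 29 °C → 29 + 273.15 = 302.15 K.
The upper bound on efficiency is η_max = 1 − T_C/T_H = 1 − 281.00/302.15 = 0.0700.
W_max = η_max · Q_H = 0.0700 × 71.4 = 5.00 kW.

Ẇ_max ≈ 5.00 kW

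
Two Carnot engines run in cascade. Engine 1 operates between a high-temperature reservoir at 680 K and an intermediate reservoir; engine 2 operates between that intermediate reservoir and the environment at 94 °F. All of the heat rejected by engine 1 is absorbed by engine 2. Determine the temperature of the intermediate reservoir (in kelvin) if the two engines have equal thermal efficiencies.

T_C = 94 °F → (94 − 32) × 5/9 = 34.44 °C = 307.59 K.
Equal efficiencies require 1 − T_m/T_H = 1 − T_C/T_m, i.e. T_m/T_H = T_C/T_m, so T_m = √(T_H·T_C) = √(680.00 × 307.59) = 457 K.

T_m ≈ 457 K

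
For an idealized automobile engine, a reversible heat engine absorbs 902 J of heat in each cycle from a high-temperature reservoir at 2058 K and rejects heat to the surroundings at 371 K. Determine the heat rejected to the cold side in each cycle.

Q_C ≈ 163 J

Since the cycle is reversible, η = 1 − T_C/T_H = 1 − 371.00/2058.00 = 0.8197.
For a reversible cycle Q_C/Q_H = T_C/T_H, so Q_C = 902 × 371.00/2058.00 = 163 J.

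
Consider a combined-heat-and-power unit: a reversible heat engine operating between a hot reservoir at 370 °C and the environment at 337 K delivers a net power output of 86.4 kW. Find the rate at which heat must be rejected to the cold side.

T_H = 370 °C → 370 + 273.15 = 643.15 K.
For a reversible engine, η = 1 − T_C/T_H = 1 − 337.00/643.15 = 0.4760.
Since Q_C/Q_H = T_C/T_H and Q_H = W/η, Q_C = W·T_C/(T_H − T_C) = 86.4 × 337.00/306.15 = 95.1 kW.

Q̇_C ≈ 95.1 kW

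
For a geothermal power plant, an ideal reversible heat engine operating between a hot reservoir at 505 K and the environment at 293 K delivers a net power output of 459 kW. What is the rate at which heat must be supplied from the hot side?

Q̇_H ≈ 1090 kW

For a reversible engine, η = 1 − T_C/T_H = 1 − 293.00/505.00 = 0.4198.
Q_H = W/η = 459/0.4198 = 1090 kW.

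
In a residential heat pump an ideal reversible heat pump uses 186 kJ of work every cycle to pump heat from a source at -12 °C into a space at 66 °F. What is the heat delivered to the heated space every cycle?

T_H = 66 °F → (66 − 32) × 5/9 = 18.89 °C = 292.04 K.
T_C = -12 °C → -12 + 273.15 = 261.15 K.
COP_HP = T_H/(T_H − T_C) = 292.04/30.89 = 9.4545.
Q_H = COP_HP · W = 9.4545 × 186 = 1760 kJ.

Q_H ≈ 1760 kJ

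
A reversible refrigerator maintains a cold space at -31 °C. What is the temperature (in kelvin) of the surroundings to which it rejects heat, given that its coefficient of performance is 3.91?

T_C = -31 °C → -31 + 273.15 = 242.15 K.
COP_R = T_C/(T_H − T_C) ⇒ T_H = T_C·(1 + 1/COP_R) = 242.15 × (1 + 1/3.91) = 304 K.

T_H ≈ 304 K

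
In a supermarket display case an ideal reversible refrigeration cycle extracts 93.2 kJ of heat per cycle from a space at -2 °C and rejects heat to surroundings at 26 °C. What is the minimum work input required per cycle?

T_H = 26 °C → 26 + 273.15 = 299.15 K.
T_C = -2 °C → -2 + 273.15 = 271.15 K.
For a reversible refrigerator, COP_R = T_C/(T_H − T_C) = 271.15/28.00 = 9.6839.
W = Q_C/COP_R = 93.2/9.6839 = 9.62 kJ.

W_in ≈ 9.62 kJ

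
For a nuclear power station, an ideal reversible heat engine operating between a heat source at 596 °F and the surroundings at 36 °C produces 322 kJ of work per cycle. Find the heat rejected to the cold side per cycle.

Q_C ≈ 359 kJ

T_H = 596 °F → (596 − 32) × 5/9 = 313.33 °C = 586.48 K.
T_C = 36 °C → 36 + 273.15 = 309.15 K.
The Carnot efficiency is η = 1 − T_C/T_H = 1 − 309.15/586.48 = 0.4729.
Since Q_C/Q_H = T_C/T_H and Q_H = W/η, Q_C = W·T_C/(T_H − T_C) = 322 × 309.15/277.33 = 359 kJ.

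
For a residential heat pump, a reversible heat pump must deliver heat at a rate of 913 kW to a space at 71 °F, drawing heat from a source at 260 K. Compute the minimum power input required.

T_H = 71 °F → (71 − 32) × 5/9 = 21.67 °C = 294.82 K.
The Carnot heat-pump COP is COP_HP = T_H/(T_H − T_C) = 294.82/34.82 = 8.4677.
W = Q_H/COP_HP = 913/8.4677 = 108 kW.

Ẇ_in ≈ 108 kW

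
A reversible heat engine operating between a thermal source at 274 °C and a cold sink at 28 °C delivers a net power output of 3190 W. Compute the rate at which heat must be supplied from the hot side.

T_H = 274 °C → 274 + 273.15 = 547.15 K.
T_C = 28 °C → 28 + 273.15 = 301.15 K.
η_rev = 1 − T_C/T_H = 1 − 301.15/547.15 = 0.4496.
Q_H = W/η = 3190/0.4496 = 7100 W.

Q̇_H ≈ 7100 W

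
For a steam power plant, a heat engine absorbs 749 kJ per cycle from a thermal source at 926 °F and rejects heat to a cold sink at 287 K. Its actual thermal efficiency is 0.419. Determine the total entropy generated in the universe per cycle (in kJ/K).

ΔS_univ ≈ 0.543 kJ/K

T_H = 926 °F → (926 − 32) × 5/9 = 496.67 °C = 769.82 K.
W = η·Q_H = 0.419 × 749 = 313.8 kJ, so Q_C = Q_H − W = 435.2 kJ.
The hot reservoir loses entropy Q_H/T_H = 749/769.82 = 0.9730 kJ/K; the cold reservoir gains Q_C/T_C = 435.2/287.00 = 1.516 kJ/K.
ΔS_univ = −Q_H/T_H + Q_C/T_C = 0.543 kJ/K (> 0, since η = 0.419 < η_Carnot = 0.627).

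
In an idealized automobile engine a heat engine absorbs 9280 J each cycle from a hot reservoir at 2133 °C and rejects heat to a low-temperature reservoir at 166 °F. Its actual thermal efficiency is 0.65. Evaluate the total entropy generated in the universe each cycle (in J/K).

ΔS_univ ≈ 5.49 J/K

T_H = 2133 °C → 2133 + 273.15 = 2406.15 K.
T_C = 166 °F → (166 − 32) × 5/9 = 74.44 °C = 347.59 K.
W = η·Q_H = 0.65 × 9280 = 6032 J, so Q_C = Q_H − W = 3248 J.
The hot reservoir loses entropy Q_H/T_H = 9280/2406.15 = 3.857 J/K; the cold reservoir gains Q_C/T_C = 3248/347.59 = 9.344 J/K.
ΔS_univ = −Q_H/T_H + Q_C/T_C = 5.49 J/K (> 0, since η = 0.65 < η_Carnot = 0.856).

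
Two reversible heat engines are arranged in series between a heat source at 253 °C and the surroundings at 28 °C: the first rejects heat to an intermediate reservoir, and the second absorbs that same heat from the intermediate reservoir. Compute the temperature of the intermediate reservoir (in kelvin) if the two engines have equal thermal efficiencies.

T_m ≈ 398 K

T_H = 253 °C → 253 + 273.15 = 526.15 K.
T_C = 28 °C → 28 + 273.15 = 301.15 K.
Equal efficiencies require 1 − T_m/T_H = 1 − T_C/T_m, i.e. T_m/T_H = T_C/T_m, so T_m = √(T_H·T_C) = √(526.15 × 301.15) = 398 K.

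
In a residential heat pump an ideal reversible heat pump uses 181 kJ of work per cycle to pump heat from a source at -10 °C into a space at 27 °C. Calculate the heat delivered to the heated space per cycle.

T_H = 27 °C → 27 + 273.15 = 300.15 K.
T_C = -10 °C → -10 + 273.15 = 263.15 K.
The Carnot heat-pump COP is COP_HP = T_H/(T_H − T_C) = 300.15/37.00 = 8.1122.
Q_H = COP_HP · W = 8.1122 × 181 = 1468 kJ.

Q_H ≈ 1468 kJ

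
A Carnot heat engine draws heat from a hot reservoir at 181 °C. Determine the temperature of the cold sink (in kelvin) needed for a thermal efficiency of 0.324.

T_H = 181 °C → 181 + 273.15 = 454.15 K.
From η = 1 − T_C/T_H, T_C = T_H·(1 − η) = 454.15 × (1 − 0.324) = 307 K.

T_C ≈ 307 K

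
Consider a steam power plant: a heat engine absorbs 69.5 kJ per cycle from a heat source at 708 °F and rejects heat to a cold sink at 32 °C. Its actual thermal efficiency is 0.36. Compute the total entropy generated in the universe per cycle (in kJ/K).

ΔS_univ ≈ 0.03863 kJ/K

T_H = 708 °F → (708 − 32) × 5/9 = 375.56 °C = 648.71 K.
T_C = 32 °C → 32 + 273.15 = 305.15 K.
W = η·Q_H = 0.36 × 69.5 = 25.02 kJ, so Q_C = Q_H − W = 44.48 kJ.
Entropy balance on the reservoirs: −Q_H/T_H = -0.1071 kJ/K, +Q_C/T_C = 0.1458 kJ/K.
ΔS_univ = −Q_H/T_H + Q_C/T_C = 0.03863 kJ/K (> 0, since η = 0.36 < η_Carnot = 0.530).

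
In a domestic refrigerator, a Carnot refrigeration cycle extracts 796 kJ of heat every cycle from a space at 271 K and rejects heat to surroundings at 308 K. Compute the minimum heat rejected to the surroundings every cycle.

Q_H ≈ 905 kJ

For a reversible cycle Q_H/Q_C = T_H/T_C, so Q_H = Q_C·T_H/T_C = 796 × 308.00/271.00 = 905 kJ.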